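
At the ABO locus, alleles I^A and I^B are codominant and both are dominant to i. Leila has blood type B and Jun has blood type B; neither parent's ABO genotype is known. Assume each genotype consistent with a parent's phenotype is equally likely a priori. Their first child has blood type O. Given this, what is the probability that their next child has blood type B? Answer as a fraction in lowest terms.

Possible genotypes: Leila ∈ {I^B I^B, I^B i}; Jun ∈ {I^B I^B, I^B i}.
Weight each parental genotype pair by prior × P(type-O child):
  I^B i × I^B i: posterior weight 1; P(next child type B) = 3/4.
Weighted sum = 3/4.

3/4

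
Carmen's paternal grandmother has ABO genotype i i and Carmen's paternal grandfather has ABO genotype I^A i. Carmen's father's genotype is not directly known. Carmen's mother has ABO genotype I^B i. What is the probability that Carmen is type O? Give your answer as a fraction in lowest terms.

3/8

Carmen's father's ABO genotype from i i × I^A i: 1/2 I^A i, 1/2 i i.
Crossing each possibility with the mother I^B i and summing P(type O): 1/2·1/4 + 1/2·1/2 = 3/8.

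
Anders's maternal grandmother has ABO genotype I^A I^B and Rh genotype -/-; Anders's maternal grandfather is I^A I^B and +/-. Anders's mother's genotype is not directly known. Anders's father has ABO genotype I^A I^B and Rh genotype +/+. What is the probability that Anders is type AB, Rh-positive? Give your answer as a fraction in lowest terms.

Anders's mother's ABO genotype from I^A I^B × I^A I^B: 1/4 I^A I^A, 1/2 I^A I^B, 1/4 I^B I^B.
Crossing each possibility with the father I^A I^B and summing P(type AB): 1/4·1/2 + 1/2·1/2 + 1/4·1/2 = 1/2.
Similarly for Rh via the mother's Rh distribution: P(Rh+) = 1.
Independent loci: 1/2 × 1 = 1/2.

1/2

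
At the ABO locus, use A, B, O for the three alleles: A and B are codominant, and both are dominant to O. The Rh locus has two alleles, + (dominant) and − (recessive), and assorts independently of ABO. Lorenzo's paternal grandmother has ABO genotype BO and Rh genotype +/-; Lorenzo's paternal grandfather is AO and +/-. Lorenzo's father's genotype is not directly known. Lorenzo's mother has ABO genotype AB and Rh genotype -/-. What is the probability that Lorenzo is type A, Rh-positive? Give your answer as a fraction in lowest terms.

3/16

Lorenzo's father's ABO genotype from BO × AO: 1/4 AB, 1/4 AO, 1/4 BO, 1/4 OO.
Crossing each possibility with the mother AB and summing P(type A): 1/4·1/4 + 1/4·1/2 + 1/4·1/4 + 1/4·1/2 = 3/8.
Similarly for Rh via the father's Rh distribution: P(Rh+) = 1/2.
Independent loci: 3/8 × 1/2 = 3/16.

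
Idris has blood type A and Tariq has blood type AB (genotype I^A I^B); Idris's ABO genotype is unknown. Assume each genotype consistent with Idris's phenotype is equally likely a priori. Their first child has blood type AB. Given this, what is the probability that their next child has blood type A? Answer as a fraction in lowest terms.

Possible genotypes: Idris ∈ {I^A I^A, I^A i}; Tariq ∈ {I^A I^B}.
Weight each parental genotype pair by prior × P(type-AB child):
  I^A I^A × I^A I^B: posterior weight 2/3; P(next child type A) = 1/2.
  I^A i × I^A I^B: posterior weight 1/3; P(next child type A) = 1/2.
Weighted sum = 1/2.

1/2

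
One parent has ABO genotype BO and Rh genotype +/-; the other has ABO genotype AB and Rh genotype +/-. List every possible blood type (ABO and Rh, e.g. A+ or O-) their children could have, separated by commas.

A+, A-, B+, B-, AB+, AB-

Gametes from BO × AB give offspring ABO genotypes AB, AO, BB, BO, i.e. phenotypes A, B, AB.
Rh cross +/- × +/- → phenotypes Rh+, Rh-.
Combining independently: A+, A-, B+, B-, AB+, AB-.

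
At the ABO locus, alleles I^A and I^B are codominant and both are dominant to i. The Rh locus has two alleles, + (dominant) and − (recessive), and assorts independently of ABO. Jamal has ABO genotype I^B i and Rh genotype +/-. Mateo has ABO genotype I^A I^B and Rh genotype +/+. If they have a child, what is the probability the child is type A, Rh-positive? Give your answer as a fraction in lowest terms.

ABO cross I^B i × I^A I^B → offspring phenotypes: 1/4 A, 1/2 B, 1/4 AB.
Rh cross +/- × +/+ → 1 Rh+.
Independent loci: P(type A, Rh-positive) = 1/4 × 1 = 1/4.

1/4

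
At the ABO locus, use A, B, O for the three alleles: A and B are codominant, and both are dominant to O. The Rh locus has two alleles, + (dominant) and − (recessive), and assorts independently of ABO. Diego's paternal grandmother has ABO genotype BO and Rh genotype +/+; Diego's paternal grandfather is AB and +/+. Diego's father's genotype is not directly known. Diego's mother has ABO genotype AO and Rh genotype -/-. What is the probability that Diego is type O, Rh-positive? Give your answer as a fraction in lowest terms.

1/8

Diego's father's ABO genotype from BO × AB: 1/4 AB, 1/4 AO, 1/4 BB, 1/4 BO.
Crossing each possibility with the mother AO and summing P(type O): 1/4·0 + 1/4·1/4 + 1/4·0 + 1/4·1/4 = 1/8.
Similarly for Rh via the father's Rh distribution: P(Rh+) = 1.
Independent loci: 1/8 × 1 = 1/8.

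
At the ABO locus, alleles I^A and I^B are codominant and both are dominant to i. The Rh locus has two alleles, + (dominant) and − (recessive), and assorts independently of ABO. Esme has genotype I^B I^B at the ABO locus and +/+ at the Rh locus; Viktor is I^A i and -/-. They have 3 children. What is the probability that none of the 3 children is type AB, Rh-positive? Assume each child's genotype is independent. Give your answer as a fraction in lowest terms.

1/8

ABO cross I^B I^B × I^A i → 1/2 B, 1/2 AB.
Rh cross +/+ × -/- → 1 Rh+; so P(type AB, Rh-positive) = 1/2 × 1 = 1/2 per child.
P(not type AB, Rh-positive) = 1/2 for one child; (1/2)^3 = 1/8.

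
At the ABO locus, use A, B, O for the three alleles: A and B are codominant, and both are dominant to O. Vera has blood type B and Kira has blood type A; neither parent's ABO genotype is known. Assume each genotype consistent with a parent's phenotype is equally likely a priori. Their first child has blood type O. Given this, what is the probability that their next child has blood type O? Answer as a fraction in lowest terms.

1/4

Possible genotypes: Vera ∈ {BB, BO}; Kira ∈ {AA, AO}.
Weight each parental genotype pair by prior × P(type-O child):
  BO × AO: posterior weight 1; P(next child type O) = 1/4.
Weighted sum = 1/4.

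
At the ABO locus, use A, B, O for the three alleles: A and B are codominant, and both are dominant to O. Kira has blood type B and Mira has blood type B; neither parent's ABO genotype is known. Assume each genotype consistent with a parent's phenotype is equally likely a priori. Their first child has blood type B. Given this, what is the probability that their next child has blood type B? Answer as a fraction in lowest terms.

19/20

Possible genotypes: Kira ∈ {BB, BO}; Mira ∈ {BB, BO}.
Weight each parental genotype pair by prior × P(type-B child):
  BB × BB: posterior weight 4/15; P(next child type B) = 1.
  BB × BO: posterior weight 4/15; P(next child type B) = 1.
  BO × BB: posterior weight 4/15; P(next child type B) = 1.
  BO × BO: posterior weight 1/5; P(next child type B) = 3/4.
Weighted sum = 19/20.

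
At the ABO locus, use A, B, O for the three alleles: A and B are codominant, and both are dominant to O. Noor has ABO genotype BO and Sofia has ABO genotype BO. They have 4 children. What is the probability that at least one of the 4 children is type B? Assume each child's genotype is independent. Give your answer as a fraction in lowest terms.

255/256

ABO cross BO × BO → 1/4 O, 3/4 B.
So P(type B) = 3/4 per child.
P(none) = (1/4)^4 = 1/256; P(at least one) = 1 − 1/256 = 255/256.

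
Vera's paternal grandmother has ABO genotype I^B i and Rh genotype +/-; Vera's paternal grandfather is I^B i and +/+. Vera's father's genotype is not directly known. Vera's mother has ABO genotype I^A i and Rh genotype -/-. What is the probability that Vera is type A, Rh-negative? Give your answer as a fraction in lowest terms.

1/16

Vera's father's ABO genotype from I^B i × I^B i: 1/4 I^B I^B, 1/2 I^B i, 1/4 i i.
Crossing each possibility with the mother I^A i and summing P(type A): 1/4·0 + 1/2·1/4 + 1/4·1/2 = 1/4.
Similarly for Rh via the father's Rh distribution: P(Rh-) = 1/4.
Independent loci: 1/4 × 1/4 = 1/16.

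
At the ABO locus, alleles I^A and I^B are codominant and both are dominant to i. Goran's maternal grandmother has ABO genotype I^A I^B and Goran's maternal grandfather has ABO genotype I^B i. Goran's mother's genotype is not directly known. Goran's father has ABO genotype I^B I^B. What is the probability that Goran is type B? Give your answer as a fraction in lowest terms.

3/4

Goran's mother's ABO genotype from I^A I^B × I^B i: 1/4 I^A I^B, 1/4 I^A i, 1/4 I^B I^B, 1/4 I^B i.
Crossing each possibility with the father I^B I^B and summing P(type B): 1/4·1/2 + 1/4·1/2 + 1/4·1 + 1/4·1 = 3/4.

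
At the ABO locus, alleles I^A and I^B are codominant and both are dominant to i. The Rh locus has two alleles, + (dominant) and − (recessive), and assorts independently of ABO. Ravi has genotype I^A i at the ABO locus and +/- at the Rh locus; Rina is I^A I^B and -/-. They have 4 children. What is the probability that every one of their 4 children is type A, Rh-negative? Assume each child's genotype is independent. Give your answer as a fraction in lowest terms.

ABO cross I^A i × I^A I^B → 1/2 A, 1/4 B, 1/4 AB.
Rh cross +/- × -/- → 1/2 Rh+, 1/2 Rh-; so P(type A, Rh-negative) = 1/2 × 1/2 = 1/4 per child.
All 4 independent: (1/4)^4 = 1/256.

1/256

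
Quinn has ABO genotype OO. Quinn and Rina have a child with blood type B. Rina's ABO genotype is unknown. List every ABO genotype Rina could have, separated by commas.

AB, BB, BO

For each candidate genotype of Rina, check whether crossing it with OO can produce every observed child phenotype.
  AA → possible child types {A} ✗
  AB → possible child types {A, B} ✓
  AO → possible child types {O, A} ✗
  BB → possible child types {B} ✓
  BO → possible child types {O, B} ✓
  OO → possible child types {O} ✗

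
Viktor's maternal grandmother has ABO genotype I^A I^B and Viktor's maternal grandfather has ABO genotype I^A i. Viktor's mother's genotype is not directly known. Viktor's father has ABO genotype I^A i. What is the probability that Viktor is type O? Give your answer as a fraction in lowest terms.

1/8

Viktor's mother's ABO genotype from I^A I^B × I^A i: 1/4 I^A I^A, 1/4 I^A I^B, 1/4 I^A i, 1/4 I^B i.
Crossing each possibility with the father I^A i and summing P(type O): 1/4·0 + 1/4·0 + 1/4·1/4 + 1/4·1/4 = 1/8.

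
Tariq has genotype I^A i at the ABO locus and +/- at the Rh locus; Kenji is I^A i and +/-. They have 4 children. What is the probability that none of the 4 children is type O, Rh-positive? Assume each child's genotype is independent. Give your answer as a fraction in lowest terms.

28561/65536

ABO cross I^A i × I^A i → 1/4 O, 3/4 A.
Rh cross +/- × +/- → 3/4 Rh+, 1/4 Rh-; so P(type O, Rh-positive) = 1/4 × 3/4 = 3/16 per child.
P(not type O, Rh-positive) = 13/16 for one child; (13/16)^4 = 28561/65536.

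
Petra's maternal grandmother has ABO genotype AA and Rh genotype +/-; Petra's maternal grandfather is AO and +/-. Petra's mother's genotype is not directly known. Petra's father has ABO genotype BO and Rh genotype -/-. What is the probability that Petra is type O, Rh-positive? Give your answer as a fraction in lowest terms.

1/16

Petra's mother's ABO genotype from AA × AO: 1/2 AA, 1/2 AO.
Crossing each possibility with the father BO and summing P(type O): 1/2·0 + 1/2·1/4 = 1/8.
Similarly for Rh via the mother's Rh distribution: P(Rh+) = 1/2.
Independent loci: 1/8 × 1/2 = 1/16.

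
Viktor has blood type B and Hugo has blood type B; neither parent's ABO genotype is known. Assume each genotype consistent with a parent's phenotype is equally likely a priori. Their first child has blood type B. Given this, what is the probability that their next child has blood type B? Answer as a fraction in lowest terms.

Possible genotypes: Viktor ∈ {I^B I^B, I^B i}; Hugo ∈ {I^B I^B, I^B i}.
Weight each parental genotype pair by prior × P(type-B child):
  I^B I^B × I^B I^B: posterior weight 4/15; P(next child type B) = 1.
  I^B I^B × I^B i: posterior weight 4/15; P(next child type B) = 1.
  I^B i × I^B I^B: posterior weight 4/15; P(next child type B) = 1.
  I^B i × I^B i: posterior weight 1/5; P(next child type B) = 3/4.
Weighted sum = 19/20.

19/20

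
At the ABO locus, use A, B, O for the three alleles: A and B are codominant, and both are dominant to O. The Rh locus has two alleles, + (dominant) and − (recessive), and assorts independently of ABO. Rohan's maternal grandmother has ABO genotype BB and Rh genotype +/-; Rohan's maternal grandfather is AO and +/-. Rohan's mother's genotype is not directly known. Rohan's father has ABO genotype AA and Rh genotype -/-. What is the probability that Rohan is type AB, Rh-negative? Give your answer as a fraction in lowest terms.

1/4

Rohan's mother's ABO genotype from BB × AO: 1/2 AB, 1/2 BO.
Crossing each possibility with the father AA and summing P(type AB): 1/2·1/2 + 1/2·1/2 = 1/2.
Similarly for Rh via the mother's Rh distribution: P(Rh-) = 1/2.
Independent loci: 1/2 × 1/2 = 1/4.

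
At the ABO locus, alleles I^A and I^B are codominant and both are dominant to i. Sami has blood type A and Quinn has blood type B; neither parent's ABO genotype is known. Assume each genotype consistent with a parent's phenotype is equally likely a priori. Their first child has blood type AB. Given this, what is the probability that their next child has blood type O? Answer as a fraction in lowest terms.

1/36

Possible genotypes: Sami ∈ {I^A I^A, I^A i}; Quinn ∈ {I^B I^B, I^B i}.
Weight each parental genotype pair by prior × P(type-AB child):
  I^A I^A × I^B I^B: posterior weight 4/9; P(next child type O) = 0.
  I^A I^A × I^B i: posterior weight 2/9; P(next child type O) = 0.
  I^A i × I^B I^B: posterior weight 2/9; P(next child type O) = 0.
  I^A i × I^B i: posterior weight 1/9; P(next child type O) = 1/4.
Weighted sum = 1/36.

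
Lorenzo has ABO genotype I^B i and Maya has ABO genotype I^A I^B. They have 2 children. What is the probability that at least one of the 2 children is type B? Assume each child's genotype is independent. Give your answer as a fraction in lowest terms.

ABO cross I^B i × I^A I^B → 1/4 A, 1/2 B, 1/4 AB.
So P(type B) = 1/2 per child.
P(none) = (1/2)^2 = 1/4; P(at least one) = 1 − 1/4 = 3/4.

3/4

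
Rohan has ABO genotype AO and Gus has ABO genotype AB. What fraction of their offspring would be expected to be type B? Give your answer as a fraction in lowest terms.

1/4

ABO cross AO × AB → offspring phenotypes: 1/2 A, 1/4 B, 1/4 AB.
So P(type B) = 1/4.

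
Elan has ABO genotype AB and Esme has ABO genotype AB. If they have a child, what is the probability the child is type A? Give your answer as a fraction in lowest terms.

1/4

ABO cross AB × AB → offspring phenotypes: 1/4 A, 1/4 B, 1/2 AB.
So P(type A) = 1/4.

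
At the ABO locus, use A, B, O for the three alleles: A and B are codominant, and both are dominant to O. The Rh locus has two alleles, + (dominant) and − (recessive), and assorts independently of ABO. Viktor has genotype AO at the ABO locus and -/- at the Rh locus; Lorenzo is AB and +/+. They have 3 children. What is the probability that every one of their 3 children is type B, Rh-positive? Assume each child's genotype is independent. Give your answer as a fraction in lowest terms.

ABO cross AO × AB → 1/2 A, 1/4 B, 1/4 AB.
Rh cross -/- × +/+ → 1 Rh+; so P(type B, Rh-positive) = 1/4 × 1 = 1/4 per child.
All 3 independent: (1/4)^3 = 1/64.

1/64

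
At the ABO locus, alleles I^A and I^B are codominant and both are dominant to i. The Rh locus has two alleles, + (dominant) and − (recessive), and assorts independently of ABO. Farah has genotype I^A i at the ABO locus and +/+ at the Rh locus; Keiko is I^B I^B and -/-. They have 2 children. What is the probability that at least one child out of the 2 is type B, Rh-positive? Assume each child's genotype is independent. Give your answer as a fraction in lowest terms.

ABO cross I^A i × I^B I^B → 1/2 B, 1/2 AB.
Rh cross +/+ × -/- → 1 Rh+; so P(type B, Rh-positive) = 1/2 × 1 = 1/2 per child.
P(none) = (1/2)^2 = 1/4; P(at least one) = 1 − 1/4 = 3/4.

3/4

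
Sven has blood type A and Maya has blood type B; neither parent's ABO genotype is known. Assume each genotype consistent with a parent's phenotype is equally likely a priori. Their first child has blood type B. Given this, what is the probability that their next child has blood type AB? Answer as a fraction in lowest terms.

Possible genotypes: Sven ∈ {AA, AO}; Maya ∈ {BB, BO}.
Weight each parental genotype pair by prior × P(type-B child):
  AO × BB: posterior weight 2/3; P(next child type AB) = 1/2.
  AO × BO: posterior weight 1/3; P(next child type AB) = 1/4.
Weighted sum = 5/12.

5/12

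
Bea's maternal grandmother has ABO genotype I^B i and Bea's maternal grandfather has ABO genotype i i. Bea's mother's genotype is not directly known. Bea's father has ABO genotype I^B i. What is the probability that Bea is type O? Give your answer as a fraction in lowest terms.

3/8

Bea's mother's ABO genotype from I^B i × i i: 1/2 I^B i, 1/2 i i.
Crossing each possibility with the father I^B i and summing P(type O): 1/2·1/4 + 1/2·1/2 = 3/8.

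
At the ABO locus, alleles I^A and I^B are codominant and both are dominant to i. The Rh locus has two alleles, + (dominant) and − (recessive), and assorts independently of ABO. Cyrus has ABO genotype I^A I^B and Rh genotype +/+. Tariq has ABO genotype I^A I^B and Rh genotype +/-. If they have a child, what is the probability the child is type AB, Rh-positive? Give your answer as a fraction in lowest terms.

ABO cross I^A I^B × I^A I^B → offspring phenotypes: 1/4 A, 1/4 B, 1/2 AB.
Rh cross +/+ × +/- → 1 Rh+.
Independent loci: P(type AB, Rh-positive) = 1/2 × 1 = 1/2.

1/2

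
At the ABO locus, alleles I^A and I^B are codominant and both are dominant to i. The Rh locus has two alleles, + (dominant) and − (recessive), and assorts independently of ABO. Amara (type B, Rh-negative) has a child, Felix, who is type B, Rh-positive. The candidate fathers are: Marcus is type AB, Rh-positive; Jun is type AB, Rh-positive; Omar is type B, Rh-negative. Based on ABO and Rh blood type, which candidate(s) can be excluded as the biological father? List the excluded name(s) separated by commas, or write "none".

Omar

A candidate is excluded only if no genotype consistent with his phenotype could produce a type B, Rh-positive child with a type B, Rh-negative mother.
Omar (type B, Rh-): no genotype consistent with that phenotype can produce a type-B Rh+ child with a type-B mother.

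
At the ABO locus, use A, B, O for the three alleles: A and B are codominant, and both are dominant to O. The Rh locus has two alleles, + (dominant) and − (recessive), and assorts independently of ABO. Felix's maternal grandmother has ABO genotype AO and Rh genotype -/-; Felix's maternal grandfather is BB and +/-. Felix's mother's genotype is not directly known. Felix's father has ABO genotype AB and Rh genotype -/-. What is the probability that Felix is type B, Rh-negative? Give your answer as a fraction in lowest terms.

9/32

Felix's mother's ABO genotype from AO × BB: 1/2 AB, 1/2 BO.
Crossing each possibility with the father AB and summing P(type B): 1/2·1/4 + 1/2·1/2 = 3/8.
Similarly for Rh via the mother's Rh distribution: P(Rh-) = 3/4.
Independent loci: 3/8 × 3/4 = 9/32.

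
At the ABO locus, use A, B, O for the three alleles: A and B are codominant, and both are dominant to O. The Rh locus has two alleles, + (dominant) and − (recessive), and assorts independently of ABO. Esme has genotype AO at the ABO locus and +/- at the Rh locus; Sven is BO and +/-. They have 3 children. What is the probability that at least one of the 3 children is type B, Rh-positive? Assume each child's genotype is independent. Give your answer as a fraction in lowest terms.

1899/4096

ABO cross AO × BO → 1/4 O, 1/4 A, 1/4 B, 1/4 AB.
Rh cross +/- × +/- → 3/4 Rh+, 1/4 Rh-; so P(type B, Rh-positive) = 1/4 × 3/4 = 3/16 per child.
P(none) = (13/16)^3 = 2197/4096; P(at least one) = 1 − 2197/4096 = 1899/4096.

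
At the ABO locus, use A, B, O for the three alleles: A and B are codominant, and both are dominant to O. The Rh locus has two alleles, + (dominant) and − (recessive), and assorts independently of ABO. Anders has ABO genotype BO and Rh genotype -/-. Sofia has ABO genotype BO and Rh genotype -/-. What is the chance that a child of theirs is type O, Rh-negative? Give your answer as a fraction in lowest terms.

ABO cross BO × BO → offspring phenotypes: 1/4 O, 3/4 B.
Rh cross -/- × -/- → 1 Rh-.
Independent loci: P(type O, Rh-negative) = 1/4 × 1 = 1/4.

1/4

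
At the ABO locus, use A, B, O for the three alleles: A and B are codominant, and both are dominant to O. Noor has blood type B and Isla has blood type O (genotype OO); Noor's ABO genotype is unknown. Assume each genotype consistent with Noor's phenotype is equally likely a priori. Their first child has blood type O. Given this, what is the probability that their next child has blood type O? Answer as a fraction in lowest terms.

Possible genotypes: Noor ∈ {BB, BO}; Isla ∈ {OO}.
Weight each parental genotype pair by prior × P(type-O child):
  BO × OO: posterior weight 1; P(next child type O) = 1/2.
Weighted sum = 1/2.

1/2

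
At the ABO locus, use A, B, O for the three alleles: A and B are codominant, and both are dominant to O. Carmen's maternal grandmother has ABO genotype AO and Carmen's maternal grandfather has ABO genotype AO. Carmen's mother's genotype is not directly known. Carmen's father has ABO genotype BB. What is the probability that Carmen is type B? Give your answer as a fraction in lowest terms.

Carmen's mother's ABO genotype from AO × AO: 1/4 AA, 1/2 AO, 1/4 OO.
Crossing each possibility with the father BB and summing P(type B): 1/4·0 + 1/2·1/2 + 1/4·1 = 1/2.

1/2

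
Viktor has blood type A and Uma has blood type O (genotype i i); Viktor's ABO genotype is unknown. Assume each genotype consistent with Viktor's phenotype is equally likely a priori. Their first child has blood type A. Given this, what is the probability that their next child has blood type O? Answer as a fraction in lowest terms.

1/6

Possible genotypes: Viktor ∈ {I^A I^A, I^A i}; Uma ∈ {i i}.
Weight each parental genotype pair by prior × P(type-A child):
  I^A I^A × i i: posterior weight 2/3; P(next child type O) = 0.
  I^A i × i i: posterior weight 1/3; P(next child type O) = 1/2.
Weighted sum = 1/6.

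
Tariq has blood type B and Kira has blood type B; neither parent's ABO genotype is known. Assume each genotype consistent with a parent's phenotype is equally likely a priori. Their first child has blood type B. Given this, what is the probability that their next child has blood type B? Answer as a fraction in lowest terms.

Possible genotypes: Tariq ∈ {BB, BO}; Kira ∈ {BB, BO}.
Weight each parental genotype pair by prior × P(type-B child):
  BB × BB: posterior weight 4/15; P(next child type B) = 1.
  BB × BO: posterior weight 4/15; P(next child type B) = 1.
  BO × BB: posterior weight 4/15; P(next child type B) = 1.
  BO × BO: posterior weight 1/5; P(next child type B) = 3/4.
Weighted sum = 19/20.

19/20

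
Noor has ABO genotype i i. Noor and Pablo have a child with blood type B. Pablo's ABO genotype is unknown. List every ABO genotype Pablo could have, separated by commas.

I^A I^B, I^B I^B, I^B i

For each candidate genotype of Pablo, check whether crossing it with i i can produce every observed child phenotype.
  I^A I^A → possible child types {A} ✗
  I^A I^B → possible child types {A, B} ✓
  I^A i → possible child types {O, A} ✗
  I^B I^B → possible child types {B} ✓
  I^B i → possible child types {O, B} ✓
  i i → possible child types {O} ✗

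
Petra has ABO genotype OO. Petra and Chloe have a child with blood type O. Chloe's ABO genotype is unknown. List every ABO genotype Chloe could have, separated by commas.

For each candidate genotype of Chloe, check whether crossing it with OO can produce every observed child phenotype.
  AA → possible child types {A} ✗
  AB → possible child types {A, B} ✗
  AO → possible child types {O, A} ✓
  BB → possible child types {B} ✗
  BO → possible child types {O, B} ✓
  OO → possible child types {O} ✓

AO, BO, OO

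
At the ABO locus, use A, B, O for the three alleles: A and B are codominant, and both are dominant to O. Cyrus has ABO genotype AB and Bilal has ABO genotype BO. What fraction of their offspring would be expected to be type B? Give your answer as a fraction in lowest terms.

ABO cross AB × BO → offspring phenotypes: 1/4 A, 1/2 B, 1/4 AB.
So P(type B) = 1/2.

1/2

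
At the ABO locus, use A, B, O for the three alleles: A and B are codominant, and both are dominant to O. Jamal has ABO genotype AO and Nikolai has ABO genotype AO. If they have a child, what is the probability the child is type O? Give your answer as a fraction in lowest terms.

ABO cross AO × AO → offspring phenotypes: 1/4 O, 3/4 A.
So P(type O) = 1/4.

1/4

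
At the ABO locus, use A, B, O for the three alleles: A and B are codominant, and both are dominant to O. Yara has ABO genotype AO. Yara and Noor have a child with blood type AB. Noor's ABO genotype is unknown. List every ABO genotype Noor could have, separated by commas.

AB, BB, BO

For each candidate genotype of Noor, check whether crossing it with AO can produce every observed child phenotype.
  AA → possible child types {A} ✗
  AB → possible child types {A, B, AB} ✓
  AO → possible child types {O, A} ✗
  BB → possible child types {B, AB} ✓
  BO → possible child types {O, A, B, AB} ✓
  OO → possible child types {O, A} ✗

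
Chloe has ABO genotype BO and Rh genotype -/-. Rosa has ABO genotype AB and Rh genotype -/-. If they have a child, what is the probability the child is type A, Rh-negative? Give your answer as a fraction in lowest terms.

ABO cross BO × AB → offspring phenotypes: 1/4 A, 1/2 B, 1/4 AB.
Rh cross -/- × -/- → 1 Rh-.
Independent loci: P(type A, Rh-negative) = 1/4 × 1 = 1/4.

1/4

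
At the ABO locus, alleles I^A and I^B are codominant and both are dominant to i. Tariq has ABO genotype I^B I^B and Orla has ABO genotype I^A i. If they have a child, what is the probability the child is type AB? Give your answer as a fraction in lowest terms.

1/2

ABO cross I^B I^B × I^A i → offspring phenotypes: 1/2 B, 1/2 AB.
So P(type AB) = 1/2.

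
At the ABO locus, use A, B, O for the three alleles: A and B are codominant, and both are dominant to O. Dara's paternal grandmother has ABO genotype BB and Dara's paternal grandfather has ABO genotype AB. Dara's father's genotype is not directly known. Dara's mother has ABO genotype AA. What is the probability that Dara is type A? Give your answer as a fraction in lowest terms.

Dara's father's ABO genotype from BB × AB: 1/2 AB, 1/2 BB.
Crossing each possibility with the mother AA and summing P(type A): 1/2·1/2 + 1/2·0 = 1/4.

1/4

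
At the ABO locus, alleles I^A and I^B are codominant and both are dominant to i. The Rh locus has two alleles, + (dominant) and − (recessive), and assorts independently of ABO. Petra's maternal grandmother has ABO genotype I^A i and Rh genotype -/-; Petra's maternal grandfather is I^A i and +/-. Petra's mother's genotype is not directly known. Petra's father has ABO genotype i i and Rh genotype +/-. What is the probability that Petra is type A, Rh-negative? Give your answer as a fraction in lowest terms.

Petra's mother's ABO genotype from I^A i × I^A i: 1/4 I^A I^A, 1/2 I^A i, 1/4 i i.
Crossing each possibility with the father i i and summing P(type A): 1/4·1 + 1/2·1/2 + 1/4·0 = 1/2.
Similarly for Rh via the mother's Rh distribution: P(Rh-) = 3/8.
Independent loci: 1/2 × 3/8 = 3/16.

3/16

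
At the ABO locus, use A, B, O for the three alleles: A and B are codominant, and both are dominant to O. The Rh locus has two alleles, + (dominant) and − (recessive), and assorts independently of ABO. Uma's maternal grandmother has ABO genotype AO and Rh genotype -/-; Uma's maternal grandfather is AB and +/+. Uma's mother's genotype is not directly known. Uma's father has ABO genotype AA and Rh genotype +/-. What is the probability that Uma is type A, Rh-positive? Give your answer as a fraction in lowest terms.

9/16

Uma's mother's ABO genotype from AO × AB: 1/4 AA, 1/4 AB, 1/4 AO, 1/4 BO.
Crossing each possibility with the father AA and summing P(type A): 1/4·1 + 1/4·1/2 + 1/4·1 + 1/4·1/2 = 3/4.
Similarly for Rh via the mother's Rh distribution: P(Rh+) = 3/4.
Independent loci: 3/4 × 3/4 = 9/16.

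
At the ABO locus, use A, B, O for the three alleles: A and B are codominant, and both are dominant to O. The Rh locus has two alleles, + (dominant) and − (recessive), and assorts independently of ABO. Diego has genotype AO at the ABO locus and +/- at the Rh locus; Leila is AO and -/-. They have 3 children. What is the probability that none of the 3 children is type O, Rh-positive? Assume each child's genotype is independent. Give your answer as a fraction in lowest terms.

343/512

ABO cross AO × AO → 1/4 O, 3/4 A.
Rh cross +/- × -/- → 1/2 Rh+, 1/2 Rh-; so P(type O, Rh-positive) = 1/4 × 1/2 = 1/8 per child.
P(not type O, Rh-positive) = 7/8 for one child; (7/8)^3 = 343/512.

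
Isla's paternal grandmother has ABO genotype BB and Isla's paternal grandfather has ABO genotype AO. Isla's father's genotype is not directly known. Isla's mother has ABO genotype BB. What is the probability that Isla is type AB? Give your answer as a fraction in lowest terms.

Isla's father's ABO genotype from BB × AO: 1/2 AB, 1/2 BO.
Crossing each possibility with the mother BB and summing P(type AB): 1/2·1/2 + 1/2·0 = 1/4.

1/4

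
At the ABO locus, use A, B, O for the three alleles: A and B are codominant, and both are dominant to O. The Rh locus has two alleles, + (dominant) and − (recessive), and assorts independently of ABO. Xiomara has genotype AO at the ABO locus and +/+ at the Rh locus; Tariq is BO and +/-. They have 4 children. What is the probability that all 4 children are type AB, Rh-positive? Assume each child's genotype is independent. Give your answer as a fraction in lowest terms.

1/256

ABO cross AO × BO → 1/4 O, 1/4 A, 1/4 B, 1/4 AB.
Rh cross +/+ × +/- → 1 Rh+; so P(type AB, Rh-positive) = 1/4 × 1 = 1/4 per child.
All 4 independent: (1/4)^4 = 1/256.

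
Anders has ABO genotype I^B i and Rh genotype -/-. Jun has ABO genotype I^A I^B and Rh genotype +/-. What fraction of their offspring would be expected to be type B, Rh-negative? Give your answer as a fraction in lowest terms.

ABO cross I^B i × I^A I^B → offspring phenotypes: 1/4 A, 1/2 B, 1/4 AB.
Rh cross -/- × +/- → 1/2 Rh+, 1/2 Rh-.
Independent loci: P(type B, Rh-negative) = 1/2 × 1/2 = 1/4.

1/4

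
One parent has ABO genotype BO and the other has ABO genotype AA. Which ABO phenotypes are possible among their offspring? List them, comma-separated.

A, AB

Gametes from BO × AA give offspring ABO genotypes AB, AO, i.e. phenotypes A, AB.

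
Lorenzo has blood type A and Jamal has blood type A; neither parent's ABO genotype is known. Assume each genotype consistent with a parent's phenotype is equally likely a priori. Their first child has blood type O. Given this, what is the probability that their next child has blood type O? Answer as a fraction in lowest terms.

Possible genotypes: Lorenzo ∈ {AA, AO}; Jamal ∈ {AA, AO}.
Weight each parental genotype pair by prior × P(type-O child):
  AO × AO: posterior weight 1; P(next child type O) = 1/4.
Weighted sum = 1/4.

1/4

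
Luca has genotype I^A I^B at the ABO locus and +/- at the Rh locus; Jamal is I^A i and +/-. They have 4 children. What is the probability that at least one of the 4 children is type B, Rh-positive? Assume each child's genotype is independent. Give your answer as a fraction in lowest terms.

36975/65536

ABO cross I^A I^B × I^A i → 1/2 A, 1/4 B, 1/4 AB.
Rh cross +/- × +/- → 3/4 Rh+, 1/4 Rh-; so P(type B, Rh-positive) = 1/4 × 3/4 = 3/16 per child.
P(none) = (13/16)^4 = 28561/65536; P(at least one) = 1 − 28561/65536 = 36975/65536.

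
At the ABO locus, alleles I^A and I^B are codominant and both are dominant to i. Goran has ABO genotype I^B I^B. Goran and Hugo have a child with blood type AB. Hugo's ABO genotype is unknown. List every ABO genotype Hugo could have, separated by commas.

I^A I^A, I^A I^B, I^A i

For each candidate genotype of Hugo, check whether crossing it with I^B I^B can produce every observed child phenotype.
  I^A I^A → possible child types {AB} ✓
  I^A I^B → possible child types {B, AB} ✓
  I^A i → possible child types {B, AB} ✓
  I^B I^B → possible child types {B} ✗
  I^B i → possible child types {B} ✗
  i i → possible child types {B} ✗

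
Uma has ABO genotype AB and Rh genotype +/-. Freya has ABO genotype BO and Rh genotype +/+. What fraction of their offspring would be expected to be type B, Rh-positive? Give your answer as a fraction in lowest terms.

1/2

ABO cross AB × BO → offspring phenotypes: 1/4 A, 1/2 B, 1/4 AB.
Rh cross +/- × +/+ → 1 Rh+.
Independent loci: P(type B, Rh-positive) = 1/2 × 1 = 1/2.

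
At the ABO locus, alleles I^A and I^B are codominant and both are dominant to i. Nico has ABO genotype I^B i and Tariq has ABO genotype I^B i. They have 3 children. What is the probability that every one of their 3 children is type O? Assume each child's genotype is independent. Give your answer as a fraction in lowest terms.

ABO cross I^B i × I^B i → 1/4 O, 3/4 B.
So P(type O) = 1/4 per child.
All 3 independent: (1/4)^3 = 1/64.

1/64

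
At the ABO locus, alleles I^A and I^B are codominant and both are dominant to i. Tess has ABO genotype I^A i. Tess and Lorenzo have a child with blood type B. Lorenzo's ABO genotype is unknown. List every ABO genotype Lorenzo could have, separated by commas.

I^A I^B, I^B I^B, I^B i

For each candidate genotype of Lorenzo, check whether crossing it with I^A i can produce every observed child phenotype.
  I^A I^A → possible child types {A} ✗
  I^A I^B → possible child types {A, B, AB} ✓
  I^A i → possible child types {O, A} ✗
  I^B I^B → possible child types {B, AB} ✓
  I^B i → possible child types {O, A, B, AB} ✓
  i i → possible child types {O, A} ✗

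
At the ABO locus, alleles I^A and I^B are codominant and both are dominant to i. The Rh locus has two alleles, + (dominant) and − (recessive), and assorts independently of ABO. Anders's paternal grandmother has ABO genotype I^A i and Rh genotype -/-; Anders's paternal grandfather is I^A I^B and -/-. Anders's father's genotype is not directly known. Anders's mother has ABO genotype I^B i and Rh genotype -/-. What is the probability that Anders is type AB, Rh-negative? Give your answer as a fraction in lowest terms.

Anders's father's ABO genotype from I^A i × I^A I^B: 1/4 I^A I^A, 1/4 I^A I^B, 1/4 I^A i, 1/4 I^B i.
Crossing each possibility with the mother I^B i and summing P(type AB): 1/4·1/2 + 1/4·1/4 + 1/4·1/4 + 1/4·0 = 1/4.
Similarly for Rh via the father's Rh distribution: P(Rh-) = 1.
Independent loci: 1/4 × 1 = 1/4.

1/4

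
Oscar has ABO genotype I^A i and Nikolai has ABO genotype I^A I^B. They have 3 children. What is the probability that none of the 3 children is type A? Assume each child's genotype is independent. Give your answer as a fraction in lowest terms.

ABO cross I^A i × I^A I^B → 1/2 A, 1/4 B, 1/4 AB.
So P(type A) = 1/2 per child.
P(not type A) = 1/2 for one child; (1/2)^3 = 1/8.

1/8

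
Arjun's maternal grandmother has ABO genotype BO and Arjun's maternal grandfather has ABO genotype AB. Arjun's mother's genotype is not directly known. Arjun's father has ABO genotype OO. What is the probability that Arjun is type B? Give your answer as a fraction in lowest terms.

Arjun's mother's ABO genotype from BO × AB: 1/4 AB, 1/4 AO, 1/4 BB, 1/4 BO.
Crossing each possibility with the father OO and summing P(type B): 1/4·1/2 + 1/4·0 + 1/4·1 + 1/4·1/2 = 1/2.

1/2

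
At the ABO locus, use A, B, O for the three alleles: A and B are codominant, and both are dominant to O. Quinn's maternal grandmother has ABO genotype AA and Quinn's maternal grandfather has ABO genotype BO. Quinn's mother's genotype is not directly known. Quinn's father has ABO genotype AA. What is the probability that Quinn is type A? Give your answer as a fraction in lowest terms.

3/4

Quinn's mother's ABO genotype from AA × BO: 1/2 AB, 1/2 AO.
Crossing each possibility with the father AA and summing P(type A): 1/2·1/2 + 1/2·1 = 3/4.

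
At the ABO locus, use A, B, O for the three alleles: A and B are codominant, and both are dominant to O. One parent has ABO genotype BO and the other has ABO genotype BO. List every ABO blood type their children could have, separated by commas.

O, B

Gametes from BO × BO give offspring ABO genotypes BB, BO, OO, i.e. phenotypes O, B.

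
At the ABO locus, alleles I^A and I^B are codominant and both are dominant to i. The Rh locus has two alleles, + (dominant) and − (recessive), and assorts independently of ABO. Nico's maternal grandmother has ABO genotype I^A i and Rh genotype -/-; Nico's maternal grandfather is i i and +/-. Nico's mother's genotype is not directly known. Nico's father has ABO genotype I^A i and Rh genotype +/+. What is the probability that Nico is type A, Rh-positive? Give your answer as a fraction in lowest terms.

5/8

Nico's mother's ABO genotype from I^A i × i i: 1/2 I^A i, 1/2 i i.
Crossing each possibility with the father I^A i and summing P(type A): 1/2·3/4 + 1/2·1/2 = 5/8.
Similarly for Rh via the mother's Rh distribution: P(Rh+) = 1.
Independent loci: 5/8 × 1 = 5/8.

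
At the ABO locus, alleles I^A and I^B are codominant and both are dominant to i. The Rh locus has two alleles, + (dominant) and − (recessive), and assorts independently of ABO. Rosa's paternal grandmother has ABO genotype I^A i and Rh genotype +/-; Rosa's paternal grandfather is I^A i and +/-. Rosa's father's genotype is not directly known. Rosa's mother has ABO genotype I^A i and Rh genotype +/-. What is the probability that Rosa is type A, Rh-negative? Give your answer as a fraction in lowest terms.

Rosa's father's ABO genotype from I^A i × I^A i: 1/4 I^A I^A, 1/2 I^A i, 1/4 i i.
Crossing each possibility with the mother I^A i and summing P(type A): 1/4·1 + 1/2·3/4 + 1/4·1/2 = 3/4.
Similarly for Rh via the father's Rh distribution: P(Rh-) = 1/4.
Independent loci: 3/4 × 1/4 = 3/16.

3/16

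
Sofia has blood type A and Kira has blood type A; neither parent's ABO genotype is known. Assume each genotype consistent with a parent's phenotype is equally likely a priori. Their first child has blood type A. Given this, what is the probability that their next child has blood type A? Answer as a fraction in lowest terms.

19/20

Possible genotypes: Sofia ∈ {I^A I^A, I^A i}; Kira ∈ {I^A I^A, I^A i}.
Weight each parental genotype pair by prior × P(type-A child):
  I^A I^A × I^A I^A: posterior weight 4/15; P(next child type A) = 1.
  I^A I^A × I^A i: posterior weight 4/15; P(next child type A) = 1.
  I^A i × I^A I^A: posterior weight 4/15; P(next child type A) = 1.
  I^A i × I^A i: posterior weight 1/5; P(next child type A) = 3/4.
Weighted sum = 19/20.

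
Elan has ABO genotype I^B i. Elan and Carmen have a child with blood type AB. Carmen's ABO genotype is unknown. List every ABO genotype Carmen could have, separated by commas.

For each candidate genotype of Carmen, check whether crossing it with I^B i can produce every observed child phenotype.
  I^A I^A → possible child types {A, AB} ✓
  I^A I^B → possible child types {A, B, AB} ✓
  I^A i → possible child types {O, A, B, AB} ✓
  I^B I^B → possible child types {B} ✗
  I^B i → possible child types {O, B} ✗
  i i → possible child types {O, B} ✗

I^A I^A, I^A I^B, I^A i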